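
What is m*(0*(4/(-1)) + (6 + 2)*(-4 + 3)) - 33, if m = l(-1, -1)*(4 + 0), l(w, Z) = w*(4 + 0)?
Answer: 95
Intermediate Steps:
l(w, Z) = 4*w (l(w, Z) = w*4 = 4*w)
m = -16 (m = (4*(-1))*(4 + 0) = -4*4 = -16)
m*(0*(4/(-1)) + (6 + 2)*(-4 + 3)) - 33 = -16*(0*(4/(-1)) + (6 + 2)*(-4 + 3)) - 33 = -16*(0*(4*(-1)) + 8*(-1)) - 33 = -16*(0*(-4) - 8) - 33 = -16*(0 - 8) - 33 = -16*(-8) - 33 = 128 - 33 = 95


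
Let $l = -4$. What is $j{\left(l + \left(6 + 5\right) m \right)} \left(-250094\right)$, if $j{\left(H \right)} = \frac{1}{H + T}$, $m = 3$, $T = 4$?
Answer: $- \frac{250094}{33} \approx -7578.6$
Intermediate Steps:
$j{\left(H \right)} = \frac{1}{4 + H}$ ($j{\left(H \right)} = \frac{1}{H + 4} = \frac{1}{4 + H}$)
$j{\left(l + \left(6 + 5\right) m \right)} \left(-250094\right) = \frac{1}{4 - \left(4 - \left(6 + 5\right) 3\right)} \left(-250094\right) = \frac{1}{4 + \left(-4 + 11 \cdot 3\right)} \left(-250094\right) = \frac{1}{4 + \left(-4 + 33\right)} \left(-250094\right) = \frac{1}{4 + 29} \left(-250094\right) = \frac{1}{33} \left(-250094\right) = - \frac{250094}{33}$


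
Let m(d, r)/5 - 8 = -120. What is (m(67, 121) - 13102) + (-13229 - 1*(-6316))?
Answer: -20575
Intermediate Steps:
m(d, r) = -560 (m(d, r) = 40 + 5*(-120) = 40 - 600 = -560)
(m(67, 121) - 13102) + (-13229 - 1*(-6316)) = (-560 - 13102) + (-13229 - 1*(-6316)) = -13662 + (-13229 + 6316) = -13662 - 6913 = -20575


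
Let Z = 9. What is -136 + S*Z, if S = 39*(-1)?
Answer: -487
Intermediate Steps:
S = -39
-136 + S*Z = -136 - 39*9 = -136 - 351 = -487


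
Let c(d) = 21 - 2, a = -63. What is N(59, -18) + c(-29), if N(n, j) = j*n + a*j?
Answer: 91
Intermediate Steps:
N(n, j) = -63*j + j*n (N(n, j) = j*n - 63*j = -63*j + j*n)
c(d) = 19
N(59, -18) + c(-29) = -18*(-63 + 59) + 19 = -18*(-4) + 19 = 72 + 19 = 91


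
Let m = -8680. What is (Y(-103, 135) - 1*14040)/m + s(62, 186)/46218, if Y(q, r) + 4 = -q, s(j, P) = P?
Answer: 107656603/66862040 ≈ 1.6101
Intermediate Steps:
Y(q, r) = -4 - q
(Y(-103, 135) - 1*14040)/m + s(62, 186)/46218 = ((-4 - 1*(-103)) - 1*14040)/(-8680) + 186/46218 = ((-4 + 103) - 14040)*(-1/8680) + 186*(1/46218) = (99 - 14040)*(-1/8680) + 31/7703 = -13941*(-1/8680) + 31/7703 = 13941/8680 + 31/7703 = 107656603/66862040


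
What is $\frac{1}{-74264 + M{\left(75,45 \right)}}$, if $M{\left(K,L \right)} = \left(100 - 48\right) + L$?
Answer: $- \frac{1}{74167} \approx -1.3483 \cdot 10^{-5}$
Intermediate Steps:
$M{\left(K,L \right)} = 52 + L$
$\frac{1}{-74264 + M{\left(75,45 \right)}} = \frac{1}{-74264 + \left(52 + 45\right)} = \frac{1}{-74264 + 97} = \frac{1}{-74167} = - \frac{1}{74167}$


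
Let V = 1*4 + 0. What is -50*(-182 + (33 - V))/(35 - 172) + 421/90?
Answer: -630823/12330 ≈ -51.162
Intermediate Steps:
V = 4 (V = 4 + 0 = 4)
-50*(-182 + (33 - V))/(35 - 172) + 421/90 = -50*(-182 + (33 - 1*4))/(35 - 172) + 421/90 = -50/((-137/(-182 + (33 - 4)))) + 421*(1/90) = -50/((-137/(-182 + 29))) + 421/90 = -50/((-137/(-153))) + 421/90 = -50/((-137*(-1/153))) + 421/90 = -50/137/153 + 421/90 = -50*153/137 + 421/90 = -7650/137 + 421/90 = -630823/12330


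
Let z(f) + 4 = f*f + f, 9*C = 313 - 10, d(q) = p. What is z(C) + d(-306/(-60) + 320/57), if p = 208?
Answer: 12340/9 ≈ 1371.1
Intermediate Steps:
d(q) = 208
C = 101/3 (C = (313 - 10)/9 = (⅑)*303 = 101/3 ≈ 33.667)
z(f) = -4 + f + f² (z(f) = -4 + (f*f + f) = -4 + (f² + f) = -4 + (f + f²) = -4 + f + f²)
z(C) + d(-306/(-60) + 320/57) = (-4 + 101/3 + (101/3)²) + 208 = (-4 + 101/3 + 10201/9) + 208 = 10468/9 + 208 = 12340/9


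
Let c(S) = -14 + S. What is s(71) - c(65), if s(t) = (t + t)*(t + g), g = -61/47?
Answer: 462795/47 ≈ 9846.7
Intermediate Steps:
g = -61/47 (g = -61*1/47 = -61/47 ≈ -1.2979)
s(t) = 2*t*(-61/47 + t) (s(t) = (t + t)*(t - 61/47) = (2*t)*(-61/47 + t) = 2*t*(-61/47 + t))
s(71) - c(65) = (2/47)*71*(-61 + 47*71) - (-14 + 65) = (2/47)*71*(-61 + 3337) - 1*51 = (2/47)*71*3276 - 51 = 465192/47 - 51 = 462795/47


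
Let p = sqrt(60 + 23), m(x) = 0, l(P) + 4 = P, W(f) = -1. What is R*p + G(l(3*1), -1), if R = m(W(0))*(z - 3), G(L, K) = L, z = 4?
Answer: -1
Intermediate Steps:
l(P) = -4 + P
p = sqrt(83) ≈ 9.1104
R = 0 (R = 0*(4 - 3) = 0*1 = 0)
R*p + G(l(3*1), -1) = 0*sqrt(83) + (-4 + 3*1) = 0 + (-4 + 3) = 0 - 1 = -1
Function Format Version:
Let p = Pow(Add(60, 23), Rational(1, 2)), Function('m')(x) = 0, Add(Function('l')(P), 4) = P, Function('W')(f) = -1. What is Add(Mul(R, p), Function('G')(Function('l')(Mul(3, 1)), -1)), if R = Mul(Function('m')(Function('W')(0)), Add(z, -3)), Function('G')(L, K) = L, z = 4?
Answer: -1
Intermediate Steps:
Function('l')(P) = Add(-4, P)
p = Pow(83, Rational(1, 2)) ≈ 9.1104
R = 0 (R = Mul(0, Add(4, -3)) = Mul(0, 1) = 0)
Add(Mul(R, p), Function('G')(Function('l')(Mul(3, 1)), -1)) = Add(Mul(0, Pow(83, Rational(1, 2))), Add(-4, Mul(3, 1))) = Add(0, Add(-4, 3)) = Add(0, -1) = -1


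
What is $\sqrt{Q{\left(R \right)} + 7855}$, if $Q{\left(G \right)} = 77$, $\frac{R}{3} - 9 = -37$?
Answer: $2 \sqrt{1983} \approx 89.062$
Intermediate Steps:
$R = -84$ ($R = 27 + 3 \left(-37\right) = 27 - 111 = -84$)
$\sqrt{Q{\left(R \right)} + 7855} = \sqrt{77 + 7855} = \sqrt{7932} = 2 \sqrt{1983}$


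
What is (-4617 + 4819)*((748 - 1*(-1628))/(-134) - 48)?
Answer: -889608/67 ≈ -13278.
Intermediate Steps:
(-4617 + 4819)*((748 - 1*(-1628))/(-134) - 48) = 202*((748 + 1628)*(-1/134) - 48) = 202*(2376*(-1/134) - 48) = 202*(-1188/67 - 48) = 202*(-4404/67) = -889608/67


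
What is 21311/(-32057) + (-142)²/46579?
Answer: -346247721/1493183003 ≈ -0.23189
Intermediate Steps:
21311/(-32057) + (-142)²/46579 = 21311*(-1/32057) + 20164*(1/46579) = -21311/32057 + 20164/46579 = -346247721/1493183003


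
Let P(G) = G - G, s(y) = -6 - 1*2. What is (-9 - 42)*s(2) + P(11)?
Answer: 408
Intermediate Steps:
s(y) = -8 (s(y) = -6 - 2 = -8)
P(G) = 0
(-9 - 42)*s(2) + P(11) = (-9 - 42)*(-8) + 0 = -51*(-8) + 0 = 408 + 0 = 408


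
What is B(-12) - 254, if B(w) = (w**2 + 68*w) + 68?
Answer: -858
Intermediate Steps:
B(w) = 68 + w**2 + 68*w
B(-12) - 254 = (68 + (-12)**2 + 68*(-12)) - 254 = (68 + 144 - 816) - 254 = -604 - 254 = -858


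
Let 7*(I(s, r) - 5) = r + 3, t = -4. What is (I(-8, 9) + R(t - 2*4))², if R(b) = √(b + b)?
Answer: 1033/49 + 188*I*√6/7 ≈ 21.082 + 65.786*I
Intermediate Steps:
I(s, r) = 38/7 + r/7 (I(s, r) = 5 + (r + 3)/7 = 5 + (3 + r)/7 = 5 + (3/7 + r/7) = 38/7 + r/7)
R(b) = √2*√b (R(b) = √(2*b) = √2*√b)
(I(-8, 9) + R(t - 2*4))² = ((38/7 + (⅐)*9) + √2*√(-4 - 2*4))² = ((38/7 + 9/7) + √2*√(-4 - 8))² = (47/7 + √2*√(-12))² = (47/7 + √2*(2*I*√3))² = (47/7 + 2*I*√6)²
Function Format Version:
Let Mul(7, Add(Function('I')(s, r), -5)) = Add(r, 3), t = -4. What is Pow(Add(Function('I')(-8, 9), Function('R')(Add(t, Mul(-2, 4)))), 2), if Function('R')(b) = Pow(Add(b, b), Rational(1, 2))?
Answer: Add(Rational(1033, 49), Mul(Rational(188, 7), I, Pow(6, Rational(1, 2)))) ≈ Add(21.082, Mul(65.786, I))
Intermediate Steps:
Function('I')(s, r) = Add(Rational(38, 7), Mul(Rational(1, 7), r)) (Function('I')(s, r) = Add(5, Mul(Rational(1, 7), Add(r, 3))) = Add(5, Mul(Rational(1, 7), Add(3, r))) = Add(5, Add(Rational(3, 7), Mul(Rational(1, 7), r))) = Add(Rational(38, 7), Mul(Rational(1, 7), r)))
Function('R')(b) = Mul(Pow(2, Rational(1, 2)), Pow(b, Rational(1, 2))) (Function('R')(b) = Pow(Mul(2, b), Rational(1, 2)) = Mul(Pow(2, Rational(1, 2)), Pow(b, Rational(1, 2))))
Pow(Add(Function('I')(-8, 9), Function('R')(Add(t, Mul(-2, 4)))), 2) = Pow(Add(Add(Rational(38, 7), Mul(Rational(1, 7), 9)), Mul(Pow(2, Rational(1, 2)), Pow(Add(-4, Mul(-2, 4)), Rational(1, 2)))), 2) = Pow(Add(Add(Rational(38, 7), Rational(9, 7)), Mul(Pow(2, Rational(1, 2)), Pow(Add(-4, -8), Rational(1, 2)))), 2) = Pow(Add(Rational(47, 7), Mul(Pow(2, Rational(1, 2)), Pow(-12, Rational(1, 2)))), 2) = Pow(Add(Rational(47, 7), Mul(Pow(2, Rational(1, 2)), Mul(2, I, Pow(3, Rational(1, 2))))), 2) = Pow(Add(Rational(47, 7), Mul(2, I, Pow(6, Rational(1, 2)))), 2)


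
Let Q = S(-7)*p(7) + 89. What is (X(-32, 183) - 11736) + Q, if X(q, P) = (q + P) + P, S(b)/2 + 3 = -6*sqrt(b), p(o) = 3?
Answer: -11331 - 36*I*sqrt(7) ≈ -11331.0 - 95.247*I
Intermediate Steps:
S(b) = -6 - 12*sqrt(b) (S(b) = -6 + 2*(-6*sqrt(b)) = -6 - 12*sqrt(b))
X(q, P) = q + 2*P (X(q, P) = (P + q) + P = q + 2*P)
Q = 71 - 36*I*sqrt(7) (Q = (-6 - 12*I*sqrt(7))*3 + 89 = (-18 - 36*I*sqrt(7)) + 89 = 71 - 36*I*sqrt(7) ≈ 71.0 - 95.247*I)
(X(-32, 183) - 11736) + Q = ((-32 + 2*183) - 11736) + (71 - 36*I*sqrt(7)) = ((-32 + 366) - 11736) + (71 - 36*I*sqrt(7)) = (334 - 11736) + (71 - 36*I*sqrt(7)) = -11402 + (71 - 36*I*sqrt(7)) = -11331 - 36*I*sqrt(7)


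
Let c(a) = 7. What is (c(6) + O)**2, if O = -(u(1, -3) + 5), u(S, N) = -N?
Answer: 1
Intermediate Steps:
O = -8 (O = -(-1*(-3) + 5) = -(3 + 5) = -1*8 = -8)
(c(6) + O)**2 = (7 - 8)**2 = (-1)**2 = 1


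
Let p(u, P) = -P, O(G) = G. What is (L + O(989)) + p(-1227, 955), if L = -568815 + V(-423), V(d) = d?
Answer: -569204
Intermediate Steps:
L = -569238 (L = -568815 - 423 = -569238)
(L + O(989)) + p(-1227, 955) = (-569238 + 989) - 1*955 = -568249 - 955 = -569204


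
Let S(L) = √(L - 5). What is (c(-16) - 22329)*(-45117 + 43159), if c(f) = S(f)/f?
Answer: 43720182 + 979*I*√21/8 ≈ 4.372e+7 + 560.79*I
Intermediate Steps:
S(L) = √(-5 + L)
c(f) = √(-5 + f)/f
(c(-16) - 22329)*(-45117 + 43159) = (√(-5 - 16)/(-16) - 22329)*(-45117 + 43159) = (-I*√21/16 - 22329)*(-1958) = (-22329 - I*√21/16)*(-1958) = 43720182 + 979*I*√21/8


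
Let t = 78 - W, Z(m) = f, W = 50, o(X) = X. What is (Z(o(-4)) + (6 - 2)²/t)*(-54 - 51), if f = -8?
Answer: 780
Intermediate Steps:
Z(m) = -8
t = 28 (t = 78 - 1*50 = 78 - 50 = 28)
(Z(o(-4)) + (6 - 2)²/t)*(-54 - 51) = (-8 + (6 - 2)²/28)*(-54 - 51) = (-8 + 4²*(1/28))*(-105) = (-8 + 16*(1/28))*(-105) = (-8 + 4/7)*(-105) = -52/7*(-105) = 780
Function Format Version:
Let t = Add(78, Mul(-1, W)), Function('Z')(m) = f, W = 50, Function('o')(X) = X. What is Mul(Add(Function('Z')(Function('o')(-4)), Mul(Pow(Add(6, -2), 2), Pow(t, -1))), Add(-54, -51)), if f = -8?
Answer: 780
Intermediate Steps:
Function('Z')(m) = -8
t = 28 (t = Add(78, Mul(-1, 50)) = Add(78, -50) = 28)
Mul(Add(Function('Z')(Function('o')(-4)), Mul(Pow(Add(6, -2), 2), Pow(t, -1))), Add(-54, -51)) = Mul(Add(-8, Mul(Pow(Add(6, -2), 2), Pow(28, -1))), Add(-54, -51)) = Mul(Add(-8, Mul(Pow(4, 2), Rational(1, 28))), -105) = Mul(Add(-8, Mul(16, Rational(1, 28))), -105) = Mul(Add(-8, Rational(4, 7)), -105) = Mul(Rational(-52, 7), -105) = 780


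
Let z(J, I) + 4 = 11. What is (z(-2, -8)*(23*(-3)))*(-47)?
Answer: 22701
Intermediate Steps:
z(J, I) = 7 (z(J, I) = -4 + 11 = 7)
(z(-2, -8)*(23*(-3)))*(-47) = (7*(23*(-3)))*(-47) = (7*(-69))*(-47) = -483*(-47) = 22701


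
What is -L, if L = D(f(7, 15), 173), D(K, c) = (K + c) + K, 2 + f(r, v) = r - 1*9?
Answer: -165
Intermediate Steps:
f(r, v) = -11 + r (f(r, v) = -2 + (r - 1*9) = -2 + (r - 9) = -2 + (-9 + r) = -11 + r)
D(K, c) = c + 2*K
L = 165 (L = 173 + 2*(-11 + 7) = 173 + 2*(-4) = 173 - 8 = 165)
-L = -1*165 = -165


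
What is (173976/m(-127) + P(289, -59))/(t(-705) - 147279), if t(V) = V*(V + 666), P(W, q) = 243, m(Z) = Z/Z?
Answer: -58073/39928 ≈ -1.4544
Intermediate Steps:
m(Z) = 1
t(V) = V*(666 + V)
(173976/m(-127) + P(289, -59))/(t(-705) - 147279) = (173976/1 + 243)/(-705*(666 - 705) - 147279) = (173976*1 + 243)/(-705*(-39) - 147279) = (173976 + 243)/(27495 - 147279) = 174219/(-119784) = 174219*(-1/119784) = -58073/39928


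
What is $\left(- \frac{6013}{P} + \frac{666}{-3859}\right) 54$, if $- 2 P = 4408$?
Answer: $\frac{586880181}{4252618} \approx 138.0$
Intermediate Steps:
$P = -2204$ ($P = \left(- \frac{1}{2}\right) 4408 = -2204$)
$\left(- \frac{6013}{P} + \frac{666}{-3859}\right) 54 = \left(- \frac{6013}{-2204} + \frac{666}{-3859}\right) 54 = \left(\left(-6013\right) \left(- \frac{1}{2204}\right) + 666 \left(- \frac{1}{3859}\right)\right) 54 = \left(\frac{6013}{2204} - \frac{666}{3859}\right) 54 = \frac{21736303}{8505236} \cdot 54 = \frac{586880181}{4252618}$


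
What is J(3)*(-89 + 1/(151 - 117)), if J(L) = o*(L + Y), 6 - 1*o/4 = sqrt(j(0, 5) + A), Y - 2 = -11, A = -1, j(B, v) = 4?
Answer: 217800/17 - 36300*sqrt(3)/17 ≈ 9113.3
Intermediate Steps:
Y = -9 (Y = 2 - 11 = -9)
o = 24 - 4*sqrt(3) (o = 24 - 4*sqrt(4 - 1) = 24 - 4*sqrt(3) ≈ 17.072)
J(L) = (-9 + L)*(24 - 4*sqrt(3)) (J(L) = (24 - 4*sqrt(3))*(L - 9) = (24 - 4*sqrt(3))*(-9 + L) = (-9 + L)*(24 - 4*sqrt(3)))
J(3)*(-89 + 1/(151 - 117)) = (4*(-9 + 3)*(6 - sqrt(3)))*(-89 + 1/(151 - 117)) = (4*(-6)*(6 - sqrt(3)))*(-89 + 1/34) = (-144 + 24*sqrt(3))*(-89 + 1/34) = (-144 + 24*sqrt(3))*(-3025/34) = 217800/17 - 36300*sqrt(3)/17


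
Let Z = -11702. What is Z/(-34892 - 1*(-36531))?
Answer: -11702/1639 ≈ -7.1397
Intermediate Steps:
Z/(-34892 - 1*(-36531)) = -11702/(-34892 - 1*(-36531)) = -11702/(-34892 + 36531) = -11702/1639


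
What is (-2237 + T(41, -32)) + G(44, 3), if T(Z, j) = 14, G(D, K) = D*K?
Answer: -2091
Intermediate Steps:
(-2237 + T(41, -32)) + G(44, 3) = (-2237 + 14) + 44*3 = -2223 + 132 = -2091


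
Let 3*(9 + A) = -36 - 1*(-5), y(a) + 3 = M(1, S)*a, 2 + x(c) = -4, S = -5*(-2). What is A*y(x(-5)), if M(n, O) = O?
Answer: 1218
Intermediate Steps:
S = 10
x(c) = -6 (x(c) = -2 - 4 = -6)
y(a) = -3 + 10*a
A = -58/3 (A = -9 + (-36 - 1*(-5))/3 = -9 + (-36 + 5)/3 = -9 + (⅓)*(-31) = -9 - 31/3 = -58/3 ≈ -19.333)
A*y(x(-5)) = -58*(-3 + 10*(-6))/3 = -58*(-3 - 60)/3 = -58/3*(-63) = 1218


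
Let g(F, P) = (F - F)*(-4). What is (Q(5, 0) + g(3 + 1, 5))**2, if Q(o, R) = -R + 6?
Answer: 36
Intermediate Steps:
g(F, P) = 0 (g(F, P) = 0*(-4) = 0)
Q(o, R) = 6 - R
(Q(5, 0) + g(3 + 1, 5))**2 = ((6 - 1*0) + 0)**2 = ((6 + 0) + 0)**2 = (6 + 0)**2 = 6**2 = 36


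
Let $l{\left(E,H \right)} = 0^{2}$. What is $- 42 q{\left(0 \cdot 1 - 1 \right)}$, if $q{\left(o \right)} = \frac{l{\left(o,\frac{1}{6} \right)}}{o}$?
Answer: $0$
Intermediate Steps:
$l{\left(E,H \right)} = 0$
$q{\left(o \right)} = 0$ ($q{\left(o \right)} = \frac{0}{o} = 0$)
$- 42 q{\left(0 \cdot 1 - 1 \right)} = \left(-42\right) 0 = 0$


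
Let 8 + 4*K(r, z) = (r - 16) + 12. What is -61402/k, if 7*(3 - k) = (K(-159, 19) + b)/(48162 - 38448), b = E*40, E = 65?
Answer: -16700852784/805747 ≈ -20727.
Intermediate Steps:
K(r, z) = -3 + r/4 (K(r, z) = -2 + ((r - 16) + 12)/4 = -2 + ((-16 + r) + 12)/4 = -2 + (-4 + r)/4 = -2 + (-1 + r/4) = -3 + r/4)
b = 2600 (b = 65*40 = 2600)
k = 805747/271992 (k = 3 - ((-3 + (¼)*(-159)) + 2600)/(7*(48162 - 38448)) = 3 - ((-3 - 159/4) + 2600)/(7*9714) = 3 - (-171/4 + 2600)/(7*9714) = 3 - 10229/(28*9714) = 3 - ⅐*10229/38856 = 3 - 10229/271992 = 805747/271992 ≈ 2.9624)
-61402/k = -61402/805747/271992 = -61402*271992/805747 = -16700852784/805747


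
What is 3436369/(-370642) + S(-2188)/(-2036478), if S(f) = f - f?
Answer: -3436369/370642 ≈ -9.2714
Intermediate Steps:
S(f) = 0
3436369/(-370642) + S(-2188)/(-2036478) = 3436369/(-370642) + 0/(-2036478) = 3436369*(-1/370642) + 0*(-1/2036478) = -3436369/370642 + 0 = -3436369/370642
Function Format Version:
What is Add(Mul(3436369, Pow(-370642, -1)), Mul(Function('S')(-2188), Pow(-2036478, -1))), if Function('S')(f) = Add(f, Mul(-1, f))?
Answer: Rational(-3436369, 370642) ≈ -9.2714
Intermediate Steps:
Function('S')(f) = 0
Add(Mul(3436369, Pow(-370642, -1)), Mul(Function('S')(-2188), Pow(-2036478, -1))) = Add(Mul(3436369, Pow(-370642, -1)), Mul(0, Pow(-2036478, -1))) = Add(Mul(3436369, Rational(-1, 370642)), Mul(0, Rational(-1, 2036478))) = Add(Rational(-3436369, 370642), 0) = Rational(-3436369, 370642)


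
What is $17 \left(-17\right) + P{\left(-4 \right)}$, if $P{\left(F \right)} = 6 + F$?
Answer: $-287$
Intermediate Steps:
$17 \left(-17\right) + P{\left(-4 \right)} = 17 \left(-17\right) + \left(6 - 4\right) = -289 + 2 = -287$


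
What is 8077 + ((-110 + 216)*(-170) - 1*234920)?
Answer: -244863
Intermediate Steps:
8077 + ((-110 + 216)*(-170) - 1*234920) = 8077 + (106*(-170) - 234920) = 8077 + (-18020 - 234920) = 8077 - 252940 = -244863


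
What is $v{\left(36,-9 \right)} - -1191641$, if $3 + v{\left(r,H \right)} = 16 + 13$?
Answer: $1191667$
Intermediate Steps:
$v{\left(r,H \right)} = 26$ ($v{\left(r,H \right)} = -3 + \left(16 + 13\right) = -3 + 29 = 26$)
$v{\left(36,-9 \right)} - -1191641 = 26 - -1191641 = 26 + 1191641 = 1191667$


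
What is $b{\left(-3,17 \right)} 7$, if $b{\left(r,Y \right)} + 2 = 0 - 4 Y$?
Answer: $-490$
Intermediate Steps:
$b{\left(r,Y \right)} = -2 - 4 Y$ ($b{\left(r,Y \right)} = -2 + \left(0 - 4 Y\right) = -2 - 4 Y$)
$b{\left(-3,17 \right)} 7 = \left(-2 - 68\right) 7 = \left(-70\right) 7 = -490$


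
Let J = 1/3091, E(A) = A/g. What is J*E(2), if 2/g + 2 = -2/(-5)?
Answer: -8/15455 ≈ -0.00051763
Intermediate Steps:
g = -5/4 (g = 2/(-2 - 2/(-5)) = 2/(-2 - 2*(-⅕)) = 2/(-2 + ⅖) = 2/(-8/5) = 2*(-5/8) = -5/4 ≈ -1.2500)
E(A) = -4*A/5 (E(A) = A/(-5/4) = A*(-⅘) = -4*A/5)
J = 1/3091 ≈ 0.00032352
J*E(2) = (-⅘*2)/3091 = (1/3091)*(-8/5) = -8/15455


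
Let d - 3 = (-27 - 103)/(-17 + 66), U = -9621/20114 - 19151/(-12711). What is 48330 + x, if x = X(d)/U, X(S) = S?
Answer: 622621538534028/12882623467 ≈ 48330.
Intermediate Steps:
U = 262910683/255669054 (U = -9621*1/20114 - 19151*(-1/12711) = -9621/20114 + 19151/12711 = 262910683/255669054 ≈ 1.0283)
d = 17/49 (d = 3 + (-27 - 103)/(-17 + 66) = 3 - 130/49 = 17/49 ≈ 0.34694)
x = 4346373918/12882623467 (x = 17/(49*(262910683/255669054)) = (17/49)*(255669054/262910683) = 4346373918/12882623467 ≈ 0.33738)
48330 + x = 48330 + 4346373918/12882623467 = 622621538534028/12882623467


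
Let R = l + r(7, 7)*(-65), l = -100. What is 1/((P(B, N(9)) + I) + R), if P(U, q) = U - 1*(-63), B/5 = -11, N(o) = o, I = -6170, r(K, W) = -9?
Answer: -1/5677 ≈ -0.00017615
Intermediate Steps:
B = -55 (B = 5*(-11) = -55)
P(U, q) = 63 + U (P(U, q) = U + 63 = 63 + U)
R = 485 (R = -100 - 9*(-65) = -100 + 585 = 485)
1/((P(B, N(9)) + I) + R) = 1/(((63 - 55) - 6170) + 485) = 1/((8 - 6170) + 485) = 1/(-6162 + 485) = 1/(-5677) = -1/5677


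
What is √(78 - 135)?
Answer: I*√57 ≈ 7.5498*I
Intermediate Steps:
√(78 - 135) = √(-57) = I*√57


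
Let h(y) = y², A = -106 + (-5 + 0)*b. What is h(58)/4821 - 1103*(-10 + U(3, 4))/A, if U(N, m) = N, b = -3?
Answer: -5273831/62673 ≈ -84.148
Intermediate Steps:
A = -91 (A = -106 + (-5 + 0)*(-3) = -106 - 5*(-3) = -106 + 15 = -91)
h(58)/4821 - 1103*(-10 + U(3, 4))/A = 58²/4821 - 1103/((-91/(-10 + 3))) = 3364*(1/4821) - 1103/((-91/(-7))) = 3364/4821 - 1103/((-91*(-⅐))) = 3364/4821 - 1103/13 = -5273831/62673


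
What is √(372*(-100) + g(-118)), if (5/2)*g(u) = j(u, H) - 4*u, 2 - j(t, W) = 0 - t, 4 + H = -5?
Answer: 2*I*√231610/5 ≈ 192.5*I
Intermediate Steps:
H = -9 (H = -4 - 5 = -9)
j(t, W) = 2 + t (j(t, W) = 2 - (0 - t) = 2 - (-1)*t = 2 + t)
g(u) = ⅘ - 6*u/5 (g(u) = 2*((2 + u) - 4*u)/5 = 2*(2 - 3*u)/5 = ⅘ - 6*u/5)
√(372*(-100) + g(-118)) = √(372*(-100) + (⅘ - 6/5*(-118))) = √(-37200 + (⅘ + 708/5)) = √(-37200 + 712/5) = √(-185288/5) = 2*I*√231610/5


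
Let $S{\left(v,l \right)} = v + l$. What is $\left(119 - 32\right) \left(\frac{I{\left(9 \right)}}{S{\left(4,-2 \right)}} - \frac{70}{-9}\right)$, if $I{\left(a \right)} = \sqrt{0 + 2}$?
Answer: $\frac{2030}{3} + \frac{87 \sqrt{2}}{2} \approx 738.18$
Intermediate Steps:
$S{\left(v,l \right)} = l + v$
$I{\left(a \right)} = \sqrt{2}$
$\left(119 - 32\right) \left(\frac{I{\left(9 \right)}}{S{\left(4,-2 \right)}} - \frac{70}{-9}\right) = \left(119 - 32\right) \left(\frac{\sqrt{2}}{-2 + 4} - \frac{70}{-9}\right) = 87 \left(\frac{\sqrt{2}}{2} - - \frac{70}{9}\right) = 87 \left(\sqrt{2} \cdot \frac{1}{2} + \frac{70}{9}\right) = 87 \left(\frac{\sqrt{2}}{2} + \frac{70}{9}\right) = 87 \left(\frac{70}{9} + \frac{\sqrt{2}}{2}\right) = \frac{2030}{3} + \frac{87 \sqrt{2}}{2}$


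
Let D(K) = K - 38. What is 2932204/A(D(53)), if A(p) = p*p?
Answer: 2932204/225 ≈ 13032.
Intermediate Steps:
D(K) = -38 + K
A(p) = p**2
2932204/A(D(53)) = 2932204/((-38 + 53)**2) = 2932204/(15**2) = 2932204/225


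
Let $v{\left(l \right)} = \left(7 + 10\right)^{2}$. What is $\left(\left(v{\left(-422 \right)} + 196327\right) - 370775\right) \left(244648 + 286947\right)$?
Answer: $-92582053605$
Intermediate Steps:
$v{\left(l \right)} = 289$ ($v{\left(l \right)} = 17^{2} = 289$)
$\left(\left(v{\left(-422 \right)} + 196327\right) - 370775\right) \left(244648 + 286947\right) = \left(\left(289 + 196327\right) - 370775\right) \left(244648 + 286947\right) = \left(196616 - 370775\right) 531595 = \left(-174159\right) 531595 = -92582053605$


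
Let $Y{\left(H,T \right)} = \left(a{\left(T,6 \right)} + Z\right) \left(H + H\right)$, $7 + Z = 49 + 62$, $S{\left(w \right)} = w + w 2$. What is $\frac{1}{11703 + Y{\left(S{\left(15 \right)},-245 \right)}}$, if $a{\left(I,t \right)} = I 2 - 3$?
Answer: $- \frac{1}{23307} \approx -4.2906 \cdot 10^{-5}$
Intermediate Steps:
$a{\left(I,t \right)} = -3 + 2 I$ ($a{\left(I,t \right)} = 2 I - 3 = -3 + 2 I$)
$S{\left(w \right)} = 3 w$ ($S{\left(w \right)} = w + 2 w = 3 w$)
$Z = 104$ ($Z = -7 + \left(49 + 62\right) = -7 + 111 = 104$)
$Y{\left(H,T \right)} = 2 H \left(101 + 2 T\right)$ ($Y{\left(H,T \right)} = \left(\left(-3 + 2 T\right) + 104\right) \left(H + H\right) = \left(101 + 2 T\right) 2 H = 2 H \left(101 + 2 T\right)$)
$\frac{1}{11703 + Y{\left(S{\left(15 \right)},-245 \right)}} = \frac{1}{11703 + 2 \cdot 3 \cdot 15 \left(101 + 2 \left(-245\right)\right)} = \frac{1}{11703 + 2 \cdot 45 \left(101 - 490\right)} = \frac{1}{11703 + 2 \cdot 45 \left(-389\right)} = \frac{1}{11703 - 35010} = \frac{1}{-23307} = - \frac{1}{23307}$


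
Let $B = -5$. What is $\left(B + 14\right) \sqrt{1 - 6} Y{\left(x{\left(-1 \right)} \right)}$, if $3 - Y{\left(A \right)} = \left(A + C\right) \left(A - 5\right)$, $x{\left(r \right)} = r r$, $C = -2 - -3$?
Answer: $99 i \sqrt{5} \approx 221.37 i$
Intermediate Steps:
$C = 1$ ($C = -2 + 3 = 1$)
$x{\left(r \right)} = r^{2}$
$Y{\left(A \right)} = 3 - \left(1 + A\right) \left(-5 + A\right)$ ($Y{\left(A \right)} = 3 - \left(A + 1\right) \left(A - 5\right) = 3 - \left(1 + A\right) \left(-5 + A\right)$)
$\left(B + 14\right) \sqrt{1 - 6} Y{\left(x{\left(-1 \right)} \right)} = \left(-5 + 14\right) \sqrt{1 - 6} \left(8 - \left(\left(-1\right)^{2}\right)^{2} + 4 \left(-1\right)^{2}\right) = 9 \sqrt{-5} \left(8 - 1^{2} + 4 \cdot 1\right) = 9 i \sqrt{5} \left(8 - 1 + 4\right) = 9 i \sqrt{5} \cdot 11 = 99 i \sqrt{5}$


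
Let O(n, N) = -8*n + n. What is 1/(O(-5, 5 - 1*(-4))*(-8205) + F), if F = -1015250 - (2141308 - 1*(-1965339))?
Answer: -1/5409072 ≈ -1.8487e-7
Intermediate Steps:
O(n, N) = -7*n
F = -5121897 (F = -1015250 - (2141308 + 1965339) = -1015250 - 1*4106647 = -1015250 - 4106647 = -5121897)
1/(O(-5, 5 - 1*(-4))*(-8205) + F) = 1/(-7*(-5)*(-8205) - 5121897) = 1/(35*(-8205) - 5121897) = 1/(-287175 - 5121897) = 1/(-5409072) = -1/5409072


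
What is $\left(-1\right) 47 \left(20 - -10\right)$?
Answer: $-1410$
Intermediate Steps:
$\left(-1\right) 47 \left(20 - -10\right) = - 47 \left(20 + 10\right) = \left(-47\right) 30 = -1410$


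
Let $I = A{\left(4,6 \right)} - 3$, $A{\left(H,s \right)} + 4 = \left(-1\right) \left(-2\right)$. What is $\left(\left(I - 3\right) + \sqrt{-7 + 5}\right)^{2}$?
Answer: $\left(8 - i \sqrt{2}\right)^{2} \approx 62.0 - 22.627 i$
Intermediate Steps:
$A{\left(H,s \right)} = -2$ ($A{\left(H,s \right)} = -4 - -2 = -4 + 2 = -2$)
$I = -5$ ($I = -2 - 3 = -5$)
$\left(\left(I - 3\right) + \sqrt{-7 + 5}\right)^{2} = \left(\left(-5 - 3\right) + \sqrt{-7 + 5}\right)^{2} = \left(-8 + \sqrt{-2}\right)^{2} = \left(-8 + i \sqrt{2}\right)^{2}$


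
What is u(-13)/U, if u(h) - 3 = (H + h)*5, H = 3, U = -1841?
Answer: 47/1841 ≈ 0.025530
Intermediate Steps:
u(h) = 18 + 5*h (u(h) = 3 + (3 + h)*5 = 3 + (15 + 5*h) = 18 + 5*h)
u(-13)/U = (18 + 5*(-13))/(-1841) = (18 - 65)*(-1/1841) = -47*(-1/1841) = 47/1841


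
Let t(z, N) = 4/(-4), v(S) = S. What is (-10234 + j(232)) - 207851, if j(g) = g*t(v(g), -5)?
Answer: -218317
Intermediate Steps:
t(z, N) = -1 (t(z, N) = 4*(-¼) = -1)
j(g) = -g (j(g) = g*(-1) = -g)
(-10234 + j(232)) - 207851 = (-10234 - 1*232) - 207851 = (-10234 - 232) - 207851 = -10466 - 207851 = -218317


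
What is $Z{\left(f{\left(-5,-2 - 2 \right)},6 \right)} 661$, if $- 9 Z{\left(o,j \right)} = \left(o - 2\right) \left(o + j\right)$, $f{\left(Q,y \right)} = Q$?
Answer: $\frac{4627}{9} \approx 514.11$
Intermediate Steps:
$Z{\left(o,j \right)} = - \frac{\left(-2 + o\right) \left(j + o\right)}{9}$ ($Z{\left(o,j \right)} = - \frac{\left(o - 2\right) \left(o + j\right)}{9} = - \frac{\left(-2 + o\right) \left(j + o\right)}{9}$)
$Z{\left(f{\left(-5,-2 - 2 \right)},6 \right)} 661 = \left(- \frac{\left(-5\right)^{2}}{9} + \frac{2}{9} \cdot 6 + \frac{2}{9} \left(-5\right) - \frac{2}{3} \left(-5\right)\right) 661 = \left(\left(- \frac{1}{9}\right) 25 + \frac{4}{3} - \frac{10}{9} + \frac{10}{3}\right) 661 = \left(- \frac{25}{9} + \frac{4}{3} - \frac{10}{9} + \frac{10}{3}\right) 661 = \frac{7}{9} \cdot 661 = \frac{4627}{9}$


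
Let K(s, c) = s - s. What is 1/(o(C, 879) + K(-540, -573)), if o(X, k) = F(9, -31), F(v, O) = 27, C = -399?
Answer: 1/27 ≈ 0.037037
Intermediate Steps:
o(X, k) = 27
K(s, c) = 0
1/(o(C, 879) + K(-540, -573)) = 1/(27 + 0) = 1/27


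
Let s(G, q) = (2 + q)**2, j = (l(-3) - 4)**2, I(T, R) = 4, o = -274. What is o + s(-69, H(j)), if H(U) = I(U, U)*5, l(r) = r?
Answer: 210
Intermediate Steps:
j = 49 (j = (-3 - 4)**2 = (-7)**2 = 49)
H(U) = 20 (H(U) = 4*5 = 20)
o + s(-69, H(j)) = -274 + (2 + 20)**2 = -274 + 22**2 = -274 + 484 = 210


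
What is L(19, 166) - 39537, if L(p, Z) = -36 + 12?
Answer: -39561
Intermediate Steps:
L(p, Z) = -24
L(19, 166) - 39537 = -24 - 39537 = -39561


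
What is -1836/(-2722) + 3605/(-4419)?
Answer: -849763/6014259 ≈ -0.14129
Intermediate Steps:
-1836/(-2722) + 3605/(-4419) = -1836*(-1/2722) + 3605*(-1/4419) = 918/1361 - 3605/4419 = -849763/6014259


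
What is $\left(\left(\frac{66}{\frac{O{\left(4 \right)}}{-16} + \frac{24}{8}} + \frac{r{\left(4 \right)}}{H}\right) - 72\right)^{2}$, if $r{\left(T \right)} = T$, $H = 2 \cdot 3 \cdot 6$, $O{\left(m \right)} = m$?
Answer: $\frac{185761}{81} \approx 2293.3$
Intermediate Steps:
$H = 36$ ($H = 6 \cdot 6 = 36$)
$\left(\left(\frac{66}{\frac{O{\left(4 \right)}}{-16} + \frac{24}{8}} + \frac{r{\left(4 \right)}}{H}\right) - 72\right)^{2} = \left(\left(\frac{66}{\frac{4}{-16} + \frac{24}{8}} + \frac{4}{36}\right) - 72\right)^{2} = \left(\left(\frac{66}{4 \left(- \frac{1}{16}\right) + 24 \cdot \frac{1}{8}} + 4 \cdot \frac{1}{36}\right) - 72\right)^{2} = \left(\left(\frac{66}{- \frac{1}{4} + 3} + \frac{1}{9}\right) - 72\right)^{2} = \left(\left(\frac{66}{\frac{11}{4}} + \frac{1}{9}\right) - 72\right)^{2} = \left(\left(66 \cdot \frac{4}{11} + \frac{1}{9}\right) - 72\right)^{2} = \left(\left(24 + \frac{1}{9}\right) - 72\right)^{2} = \left(\frac{217}{9} - 72\right)^{2} = \left(- \frac{431}{9}\right)^{2} = \frac{185761}{81}$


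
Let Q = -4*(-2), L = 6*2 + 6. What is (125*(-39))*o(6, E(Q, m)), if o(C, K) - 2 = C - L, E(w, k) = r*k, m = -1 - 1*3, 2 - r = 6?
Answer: 48750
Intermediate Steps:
L = 18 (L = 12 + 6 = 18)
r = -4 (r = 2 - 1*6 = 2 - 6 = -4)
Q = 8
m = -4 (m = -1 - 3 = -4)
E(w, k) = -4*k
o(C, K) = -16 + C (o(C, K) = 2 + (C - 1*18) = 2 + (C - 18) = 2 + (-18 + C) = -16 + C)
(125*(-39))*o(6, E(Q, m)) = (125*(-39))*(-16 + 6) = -4875*(-10) = 48750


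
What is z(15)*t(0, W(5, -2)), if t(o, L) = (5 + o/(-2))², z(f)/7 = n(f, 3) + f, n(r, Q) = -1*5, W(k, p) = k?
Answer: 1750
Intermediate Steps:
n(r, Q) = -5
z(f) = -35 + 7*f (z(f) = 7*(-5 + f) = -35 + 7*f)
t(o, L) = (5 - o/2)² (t(o, L) = (5 + o*(-½))² = (5 - o/2)²)
z(15)*t(0, W(5, -2)) = (-35 + 7*15)*((-10 + 0)²/4) = (-35 + 105)*((¼)*(-10)²) = 70*((¼)*100) = 70*25 = 1750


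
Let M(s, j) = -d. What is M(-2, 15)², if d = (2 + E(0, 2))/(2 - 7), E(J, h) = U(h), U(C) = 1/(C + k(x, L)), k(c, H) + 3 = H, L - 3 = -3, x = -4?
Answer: 1/25 ≈ 0.040000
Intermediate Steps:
L = 0 (L = 3 - 3 = 0)
k(c, H) = -3 + H
U(C) = 1/(-3 + C) (U(C) = 1/(C + (-3 + 0)) = 1/(C - 3) = 1/(-3 + C))
E(J, h) = 1/(-3 + h)
d = -⅕ (d = (2 + 1/(-3 + 2))/(2 - 7) = (2 + 1/(-1))/(-5) = (2 - 1)*(-⅕) = 1*(-⅕) = -⅕ ≈ -0.20000)
M(s, j) = ⅕ (M(s, j) = -1*(-⅕) = ⅕)
M(-2, 15)² = (⅕)² = 1/25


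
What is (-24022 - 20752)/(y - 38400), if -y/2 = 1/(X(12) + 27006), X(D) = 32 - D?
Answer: 605031062/518899201 ≈ 1.1660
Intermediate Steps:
y = -1/13513 (y = -2/((32 - 1*12) + 27006) = -2/((32 - 12) + 27006) = -2/(20 + 27006) = -2/27026 = -2*1/27026 = -1/13513 ≈ -7.4003e-5)
(-24022 - 20752)/(y - 38400) = (-24022 - 20752)/(-1/13513 - 38400) = -44774/(-518899201/13513) = -44774*(-13513/518899201) = 605031062/518899201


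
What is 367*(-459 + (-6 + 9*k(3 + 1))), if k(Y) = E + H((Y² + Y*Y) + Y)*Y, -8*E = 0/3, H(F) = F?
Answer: 304977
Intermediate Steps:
E = 0 (E = -0/3 = -⅛*0 = 0)
k(Y) = Y*(Y + 2*Y²) (k(Y) = 0 + ((Y² + Y*Y) + Y)*Y = 0 + ((Y² + Y²) + Y)*Y = 0 + (2*Y² + Y)*Y = 0 + (Y + 2*Y²)*Y = 0 + Y*(Y + 2*Y²) = Y*(Y + 2*Y²))
367*(-459 + (-6 + 9*k(3 + 1))) = 367*(-459 + (-6 + 9*((3 + 1)²*(1 + 2*(3 + 1))))) = 367*(-459 + (-6 + 9*(4²*(1 + 2*4)))) = 367*(-459 + (-6 + 9*(16*(1 + 8)))) = 367*(-459 + (-6 + 9*(16*9))) = 367*(-459 + (-6 + 9*144)) = 367*(-459 + (-6 + 1296)) = 367*(-459 + 1290) = 367*831 = 304977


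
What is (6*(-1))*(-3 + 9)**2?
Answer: -216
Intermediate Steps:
(6*(-1))*(-3 + 9)**2 = -6*6**2 = -6*36 = -216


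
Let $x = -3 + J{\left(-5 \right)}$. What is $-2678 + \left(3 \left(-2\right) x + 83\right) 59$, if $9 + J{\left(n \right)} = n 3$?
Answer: $11777$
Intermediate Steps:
$J{\left(n \right)} = -9 + 3 n$ ($J{\left(n \right)} = -9 + n 3 = -9 + 3 n$)
$x = -27$ ($x = -3 + \left(-9 + 3 \left(-5\right)\right) = -3 - 24 = -27$)
$-2678 + \left(3 \left(-2\right) x + 83\right) 59 = -2678 + \left(3 \left(-2\right) \left(-27\right) + 83\right) 59 = -2678 + \left(\left(-6\right) \left(-27\right) + 83\right) 59 = -2678 + \left(162 + 83\right) 59 = -2678 + 245 \cdot 59 = -2678 + 14455 = 11777$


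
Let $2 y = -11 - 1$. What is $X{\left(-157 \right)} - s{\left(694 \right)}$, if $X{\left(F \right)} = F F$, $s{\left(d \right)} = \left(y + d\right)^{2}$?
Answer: $-448695$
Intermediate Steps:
$y = -6$ ($y = \frac{-11 - 1}{2} = \frac{1}{2} \left(-12\right) = -6$)
$s{\left(d \right)} = \left(-6 + d\right)^{2}$
$X{\left(F \right)} = F^{2}$
$X{\left(-157 \right)} - s{\left(694 \right)} = \left(-157\right)^{2} - \left(-6 + 694\right)^{2} = 24649 - 688^{2} = 24649 - 473344 = -448695$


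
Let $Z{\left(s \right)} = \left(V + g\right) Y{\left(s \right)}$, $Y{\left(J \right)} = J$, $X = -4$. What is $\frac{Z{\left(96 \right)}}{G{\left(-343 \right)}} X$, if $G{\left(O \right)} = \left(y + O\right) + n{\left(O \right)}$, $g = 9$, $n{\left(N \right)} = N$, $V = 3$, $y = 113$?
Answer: $\frac{1536}{191} \approx 8.0419$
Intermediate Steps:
$Z{\left(s \right)} = 12 s$ ($Z{\left(s \right)} = \left(3 + 9\right) s = 12 s$)
$G{\left(O \right)} = 113 + 2 O$ ($G{\left(O \right)} = \left(113 + O\right) + O = 113 + 2 O$)
$\frac{Z{\left(96 \right)}}{G{\left(-343 \right)}} X = \frac{12 \cdot 96}{113 + 2 \left(-343\right)} \left(-4\right) = \frac{1152}{113 - 686} \left(-4\right) = \frac{1152}{-573} \left(-4\right) = 1152 \left(- \frac{1}{573}\right) \left(-4\right) = \left(- \frac{384}{191}\right) \left(-4\right) = \frac{1536}{191}$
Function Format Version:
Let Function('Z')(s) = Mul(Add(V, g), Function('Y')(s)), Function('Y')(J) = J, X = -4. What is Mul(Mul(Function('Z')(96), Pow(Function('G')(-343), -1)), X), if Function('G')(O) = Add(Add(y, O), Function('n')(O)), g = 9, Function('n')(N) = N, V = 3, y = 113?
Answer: Rational(1536, 191) ≈ 8.0419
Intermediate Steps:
Function('Z')(s) = Mul(12, s) (Function('Z')(s) = Mul(Add(3, 9), s) = Mul(12, s))
Function('G')(O) = Add(113, Mul(2, O)) (Function('G')(O) = Add(Add(113, O), O) = Add(113, Mul(2, O)))
Mul(Mul(Function('Z')(96), Pow(Function('G')(-343), -1)), X) = Mul(Mul(Mul(12, 96), Pow(Add(113, Mul(2, -343)), -1)), -4) = Mul(Mul(1152, Pow(Add(113, -686), -1)), -4) = Mul(Mul(1152, Pow(-573, -1)), -4) = Mul(Mul(1152, Rational(-1, 573)), -4) = Mul(Rational(-384, 191), -4) = Rational(1536, 191)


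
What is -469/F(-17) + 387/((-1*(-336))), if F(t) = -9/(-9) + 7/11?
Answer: -287743/1008 ≈ -285.46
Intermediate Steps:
F(t) = 18/11 (F(t) = -9*(-⅑) + 7*(1/11) = 1 + 7/11 = 18/11)
-469/F(-17) + 387/((-1*(-336))) = -469/18/11 + 387/((-1*(-336))) = -469*11/18 + 387/336 = -5159/18 + 387*(1/336) = -5159/18 + 129/112 = -287743/1008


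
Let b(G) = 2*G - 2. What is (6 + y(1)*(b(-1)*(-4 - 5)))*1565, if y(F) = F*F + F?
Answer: 122070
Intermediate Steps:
y(F) = F + F² (y(F) = F² + F = F + F²)
b(G) = -2 + 2*G
(6 + y(1)*(b(-1)*(-4 - 5)))*1565 = (6 + (1*(1 + 1))*((-2 + 2*(-1))*(-4 - 5)))*1565 = (6 + (1*2)*((-2 - 2)*(-9)))*1565 = (6 + 2*(-4*(-9)))*1565 = (6 + 2*36)*1565 = (6 + 72)*1565 = 78*1565 = 122070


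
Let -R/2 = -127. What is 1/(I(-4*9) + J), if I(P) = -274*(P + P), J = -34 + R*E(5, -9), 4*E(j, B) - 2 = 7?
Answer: 2/40531 ≈ 4.9345e-5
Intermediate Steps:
R = 254 (R = -2*(-127) = 254)
E(j, B) = 9/4 (E(j, B) = ½ + (¼)*7 = ½ + 7/4 = 9/4)
J = 1075/2 (J = -34 + 254*(9/4) = -34 + 1143/2 = 1075/2 ≈ 537.50)
I(P) = -548*P
1/(I(-4*9) + J) = 1/(-(-2192)*9 + 1075/2) = 1/(-548*(-36) + 1075/2) = 1/(19728 + 1075/2) = 1/(40531/2) = 2/40531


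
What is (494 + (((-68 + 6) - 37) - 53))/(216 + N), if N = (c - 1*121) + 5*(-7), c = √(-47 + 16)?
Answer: 20520/3631 - 342*I*√31/3631 ≈ 5.6513 - 0.52442*I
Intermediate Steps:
c = I*√31 (c = √(-31) = I*√31 ≈ 5.5678*I)
N = -156 + I*√31 (N = (I*√31 - 1*121) + 5*(-7) = (I*√31 - 121) - 35 = (-121 + I*√31) - 35 = -156 + I*√31 ≈ -156.0 + 5.5678*I)
(494 + (((-68 + 6) - 37) - 53))/(216 + N) = (494 + (((-68 + 6) - 37) - 53))/(216 + (-156 + I*√31)) = (494 + ((-62 - 37) - 53))/(60 + I*√31) = (494 + (-99 - 53))/(60 + I*√31) = (494 - 152)/(60 + I*√31) = 342/(60 + I*√31)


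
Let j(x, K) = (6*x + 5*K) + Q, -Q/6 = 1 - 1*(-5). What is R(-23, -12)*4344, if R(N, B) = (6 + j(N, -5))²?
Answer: 161809656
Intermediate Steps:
Q = -36 (Q = -6*(1 - 1*(-5)) = -6*(1 + 5) = -6*6 = -36)
j(x, K) = -36 + 5*K + 6*x (j(x, K) = (6*x + 5*K) - 36 = (5*K + 6*x) - 36 = -36 + 5*K + 6*x)
R(N, B) = (-55 + 6*N)² (R(N, B) = (6 + (-36 + 5*(-5) + 6*N))² = (6 + (-36 - 25 + 6*N))² = (6 + (-61 + 6*N))² = (-55 + 6*N)²)
R(-23, -12)*4344 = (-55 + 6*(-23))²*4344 = (-55 - 138)²*4344 = (-193)²*4344 = 37249*4344 = 161809656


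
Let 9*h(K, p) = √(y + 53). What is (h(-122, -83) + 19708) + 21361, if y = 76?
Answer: 41069 + √129/9 ≈ 41070.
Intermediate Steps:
h(K, p) = √129/9 (h(K, p) = √(76 + 53)/9 = √129/9)
(h(-122, -83) + 19708) + 21361 = (√129/9 + 19708) + 21361 = (19708 + √129/9) + 21361 = 41069 + √129/9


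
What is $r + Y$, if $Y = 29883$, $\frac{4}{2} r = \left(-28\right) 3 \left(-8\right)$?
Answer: $30219$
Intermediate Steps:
$r = 336$ ($r = \frac{\left(-28\right) 3 \left(-8\right)}{2} = \frac{\left(-84\right) \left(-8\right)}{2} = \frac{1}{2} \cdot 672 = 336$)
$r + Y = 336 + 29883 = 30219$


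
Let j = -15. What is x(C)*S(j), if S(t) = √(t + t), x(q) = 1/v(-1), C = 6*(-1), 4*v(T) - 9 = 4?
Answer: 4*I*√30/13 ≈ 1.6853*I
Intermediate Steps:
v(T) = 13/4 (v(T) = 9/4 + (¼)*4 = 9/4 + 1 = 13/4)
C = -6
x(q) = 4/13 (x(q) = 1/(13/4) = 1*(4/13) = 4/13)
S(t) = √2*√t (S(t) = √(2*t) = √2*√t)
x(C)*S(j) = 4*(√2*√(-15))/13 = 4*(√2*(I*√15))/13 = 4*(I*√30)/13 = 4*I*√30/13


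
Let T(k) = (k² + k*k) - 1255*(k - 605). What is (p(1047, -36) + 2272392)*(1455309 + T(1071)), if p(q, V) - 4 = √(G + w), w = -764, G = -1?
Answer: 7191135758156 + 9493683*I*√85 ≈ 7.1911e+12 + 8.7527e+7*I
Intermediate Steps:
p(q, V) = 4 + 3*I*√85 (p(q, V) = 4 + √(-1 - 764) = 4 + √(-765) = 4 + 3*I*√85)
T(k) = 759275 - 1255*k + 2*k² (T(k) = (k² + k²) - 1255*(-605 + k) = 2*k² + (759275 - 1255*k) = 759275 - 1255*k + 2*k²)
(p(1047, -36) + 2272392)*(1455309 + T(1071)) = ((4 + 3*I*√85) + 2272392)*(1455309 + (759275 - 1255*1071 + 2*1071²)) = (2272396 + 3*I*√85)*(1455309 + (759275 - 1344105 + 2*1147041)) = (2272396 + 3*I*√85)*(1455309 + (759275 - 1344105 + 2294082)) = (2272396 + 3*I*√85)*(1455309 + 1709252) = (2272396 + 3*I*√85)*3164561 = 7191135758156 + 9493683*I*√85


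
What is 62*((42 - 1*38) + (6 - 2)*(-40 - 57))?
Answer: -23808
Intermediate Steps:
62*((42 - 1*38) + (6 - 2)*(-40 - 57)) = 62*((42 - 38) + 4*(-97)) = 62*(4 - 388) = 62*(-384) = -23808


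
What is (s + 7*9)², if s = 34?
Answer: 9409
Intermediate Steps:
(s + 7*9)² = (34 + 7*9)² = (34 + 63)² = 97² = 9409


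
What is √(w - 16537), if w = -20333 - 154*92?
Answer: 13*I*√302 ≈ 225.92*I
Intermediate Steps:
w = -34501 (w = -20333 - 14168 = -34501)
√(w - 16537) = √(-34501 - 16537) = √(-51038) = 13*I*√302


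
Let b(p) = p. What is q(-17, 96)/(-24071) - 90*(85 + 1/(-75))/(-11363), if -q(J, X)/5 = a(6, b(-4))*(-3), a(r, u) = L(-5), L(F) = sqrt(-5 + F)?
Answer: 38244/56815 - 15*I*sqrt(10)/24071 ≈ 0.67313 - 0.0019706*I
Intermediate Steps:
a(r, u) = I*sqrt(10) (a(r, u) = sqrt(-5 - 5) = sqrt(-10) = I*sqrt(10))
q(J, X) = 15*I*sqrt(10) (q(J, X) = -5*I*sqrt(10)*(-3) = -(-15)*I*sqrt(10) = 15*I*sqrt(10))
q(-17, 96)/(-24071) - 90*(85 + 1/(-75))/(-11363) = (15*I*sqrt(10))/(-24071) - 90*(85 + 1/(-75))/(-11363) = (15*I*sqrt(10))*(-1/24071) - 90*(85 - 1/75)*(-1/11363) = -15*I*sqrt(10)/24071 - 90*6374/75*(-1/11363) = -15*I*sqrt(10)/24071 - 38244/5*(-1/11363) = -15*I*sqrt(10)/24071 + 38244/56815 = 38244/56815 - 15*I*sqrt(10)/24071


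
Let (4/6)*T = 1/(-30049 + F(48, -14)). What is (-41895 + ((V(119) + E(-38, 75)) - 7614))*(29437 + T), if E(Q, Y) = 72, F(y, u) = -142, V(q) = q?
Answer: -43830507733529/30191 ≈ -1.4518e+9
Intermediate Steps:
T = -3/60382 (T = 3/(2*(-30049 - 142)) = (3/2)/(-30191) = (3/2)*(-1/30191) = -3/60382 ≈ -4.9684e-5)
(-41895 + ((V(119) + E(-38, 75)) - 7614))*(29437 + T) = (-41895 + ((119 + 72) - 7614))*(29437 - 3/60382) = (-41895 + (191 - 7614))*(1777464931/60382) = (-41895 - 7423)*(1777464931/60382) = -49318*1777464931/60382 = -43830507733529/30191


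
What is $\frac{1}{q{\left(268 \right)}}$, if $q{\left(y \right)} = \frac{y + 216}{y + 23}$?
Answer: $\frac{291}{484} \approx 0.60124$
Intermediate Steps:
$q{\left(y \right)} = \frac{216 + y}{23 + y}$
$\frac{1}{q{\left(268 \right)}} = \frac{1}{\frac{1}{23 + 268} \left(216 + 268\right)} = \frac{1}{\frac{1}{291} \cdot 484} = \frac{1}{\frac{484}{291}} = \frac{291}{484}$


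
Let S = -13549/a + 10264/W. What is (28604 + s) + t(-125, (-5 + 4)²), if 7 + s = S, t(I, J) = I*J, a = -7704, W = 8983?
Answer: 1970606455627/69205032 ≈ 28475.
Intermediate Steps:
S = 200784523/69205032 (S = -13549/(-7704) + 10264/8983 = -13549*(-1/7704) + 10264*(1/8983) = 13549/7704 + 10264/8983 = 200784523/69205032 ≈ 2.9013)
s = -283650701/69205032 (s = -7 + 200784523/69205032 = -283650701/69205032 ≈ -4.0987)
(28604 + s) + t(-125, (-5 + 4)²) = (28604 - 283650701/69205032) - 125*(-5 + 4)² = 1979257084627/69205032 - 125*(-1)² = 1979257084627/69205032 - 125*1 = 1979257084627/69205032 - 125 = 1970606455627/69205032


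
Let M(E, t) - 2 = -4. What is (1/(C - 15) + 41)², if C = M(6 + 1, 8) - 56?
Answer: 8952064/5329 ≈ 1679.9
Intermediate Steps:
M(E, t) = -2 (M(E, t) = 2 - 4 = -2)
C = -58 (C = -2 - 56 = -58)
(1/(C - 15) + 41)² = (1/(-58 - 15) + 41)² = (1/(-73) + 41)² = (-1/73 + 41)² = (2992/73)² = 8952064/5329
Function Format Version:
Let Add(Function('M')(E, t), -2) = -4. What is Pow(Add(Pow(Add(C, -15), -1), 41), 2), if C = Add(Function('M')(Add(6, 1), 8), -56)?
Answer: Rational(8952064, 5329) ≈ 1679.9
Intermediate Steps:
Function('M')(E, t) = -2 (Function('M')(E, t) = Add(2, -4) = -2)
C = -58 (C = Add(-2, -56) = -58)
Pow(Add(Pow(Add(C, -15), -1), 41), 2) = Pow(Add(Pow(Add(-58, -15), -1), 41), 2) = Pow(Add(Pow(-73, -1), 41), 2) = Pow(Add(Rational(-1, 73), 41), 2) = Pow(Rational(2992, 73), 2) = Rational(8952064, 5329)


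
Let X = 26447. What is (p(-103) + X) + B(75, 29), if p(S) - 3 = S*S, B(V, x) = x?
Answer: 37088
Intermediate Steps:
p(S) = 3 + S**2 (p(S) = 3 + S*S = 3 + S**2)
(p(-103) + X) + B(75, 29) = ((3 + (-103)**2) + 26447) + 29 = ((3 + 10609) + 26447) + 29 = (10612 + 26447) + 29 = 37059 + 29 = 37088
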